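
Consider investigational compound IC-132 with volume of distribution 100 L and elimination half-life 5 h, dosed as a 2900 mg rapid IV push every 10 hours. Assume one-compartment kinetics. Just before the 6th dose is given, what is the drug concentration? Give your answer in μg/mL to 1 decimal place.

9.7 μg/mL

f = (1/2)^(τ/t½) = (1/2)^(10/5) ≈ 0.2500.
C₀ = D/Vd = 2900/100 ≈ 29.000 μg/mL.
Before the 6th dose, 5 doses have been given. Superposition: Cmin = C₀·(f + f² + … + f^5).
≈ 29.000 × (0.2500 + 0.0625 + 0.0156 + 0.0039 + 0.0010) ≈ 29.000 × 0.3330 ≈ 9.657 μg/mL.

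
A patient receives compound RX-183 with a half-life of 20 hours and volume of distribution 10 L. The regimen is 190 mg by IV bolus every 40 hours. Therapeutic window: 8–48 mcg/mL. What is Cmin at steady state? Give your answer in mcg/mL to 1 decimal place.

6.3 mcg/mL

The dosing interval is 2 half-lives, so f = 2^(−2) = 0.25.
At steady state, R = 1/(1 − 0.25) = 4/3.
Single-dose peak C₀ = D/Vd = 190/10 = 19 mcg/mL.
Steady-state peak Cmax,ss = C₀·R = 19 × 4/3 ≈ 25.333 mcg/mL.
Steady-state trough Cmin,ss = Cmax,ss·f ≈ 25.333 × 0.25 ≈ 6.333 mcg/mL.
Trough 6.3 mcg/mL vs MEC 8 mcg/mL: subtherapeutic.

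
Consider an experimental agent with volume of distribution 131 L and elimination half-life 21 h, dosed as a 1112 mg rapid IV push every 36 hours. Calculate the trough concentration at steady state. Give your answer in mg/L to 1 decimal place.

τ/t½ = 36/21 ≈ 1.7143, so fraction remaining f = (1/2)^(36/21) ≈ 0.3048.
Single-dose peak C₀ = D/Vd = 1112/131 ≈ 8.489 mg/L.
Steady-state trough Cmin,ss = C₀·f/(1−f) ≈ 8.489 × 0.3048/0.6952 ≈ 3.722 mg/L.

3.7 mg/L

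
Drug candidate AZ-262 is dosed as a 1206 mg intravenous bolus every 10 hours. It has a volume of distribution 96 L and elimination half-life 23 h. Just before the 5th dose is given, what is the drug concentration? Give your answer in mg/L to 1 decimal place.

f = (1/2)^(τ/t½) = (1/2)^(10/23) ≈ 0.7398.
C₀ = D/Vd = 1206/96 ≈ 12.562 mg/L.
Before the 5th dose, 4 doses have been given. Superposition: Cmin = C₀·(f + f² + … + f^4).
≈ 12.562 × (0.7398 + 0.5473 + 0.4049 + 0.2995) ≈ 12.562 × 1.9915 ≈ 25.017 mg/L.

25.0 mg/L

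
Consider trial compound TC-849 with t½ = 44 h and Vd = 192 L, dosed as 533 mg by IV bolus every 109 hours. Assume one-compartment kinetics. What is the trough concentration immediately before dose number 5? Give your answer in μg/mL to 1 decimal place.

0.6 μg/mL

f = (1/2)^(τ/t½) = (1/2)^(109/44) ≈ 0.1796.
C₀ = D/Vd = 533/192 ≈ 2.776 μg/mL.
Before the 5th dose, 4 doses have been given. Superposition: Cmin = C₀·(f + f² + … + f^4).
≈ 2.776 × (0.1796 + 0.0323 + 0.0058 + 0.0010) ≈ 2.776 × 0.2187 ≈ 0.607 μg/mL.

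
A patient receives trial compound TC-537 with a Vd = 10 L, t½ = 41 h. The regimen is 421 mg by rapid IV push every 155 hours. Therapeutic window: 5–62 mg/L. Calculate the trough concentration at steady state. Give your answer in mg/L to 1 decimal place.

3.3 mg/L

Over one 155-h interval, 155/41 ≈ 3.7805 half-lives elapse, leaving f ≈ 0.0728 of each dose.
Each bolus raises the concentration by D/Vd = 421/10 ≈ 42.100 mg/L.
Steady-state trough Cmin,ss = C₀·f/(1−f) ≈ 42.100 × 0.0728/0.9272 ≈ 3.306 mg/L.
Trough 3.3 mg/L vs MEC 5 mg/L: subtherapeutic.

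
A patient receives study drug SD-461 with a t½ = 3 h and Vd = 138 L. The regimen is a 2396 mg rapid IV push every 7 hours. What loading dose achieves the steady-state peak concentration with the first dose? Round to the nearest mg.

f = (1/2)^(7/3) ≈ 0.198425; accumulation ratio R = 1/(1−f) ≈ 1.24754.
Loading dose to hit Cmax,ss on first dose: D_load = D_maint·R ≈ 2396 × 1.24754 ≈ 2989.11 mg.

2989 mg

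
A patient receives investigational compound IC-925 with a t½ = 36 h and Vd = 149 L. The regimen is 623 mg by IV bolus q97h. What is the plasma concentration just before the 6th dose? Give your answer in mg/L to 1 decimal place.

0.8 mg/L

f = (1/2)^(τ/t½) = (1/2)^(97/36) ≈ 0.1545.
C₀ = D/Vd = 623/149 ≈ 4.181 mg/L.
Before the 6th dose, 5 doses have been given. Superposition: Cmin = C₀·(f + f² + … + f^5).
≈ 4.181 × (0.1545 + 0.0239 + 0.0037 + 0.0006 + 0.0001) ≈ 4.181 × 0.1828 ≈ 0.764 mg/L.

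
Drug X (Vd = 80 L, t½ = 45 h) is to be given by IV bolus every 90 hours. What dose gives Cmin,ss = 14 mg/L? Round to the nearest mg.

τ/t½ = 90/45 ≈ 2, so f = (1/2)^(90/45) ≈ 0.250000.
Cmin,ss = (D/Vd)·f/(1−f), so D = Cmin,ss·Vd·(1−f)/f.
D = 14 × 80 × (1−f)/f ≈ 14 × 80 × 3.00000 ≈ 3360.00 mg.

3360 mg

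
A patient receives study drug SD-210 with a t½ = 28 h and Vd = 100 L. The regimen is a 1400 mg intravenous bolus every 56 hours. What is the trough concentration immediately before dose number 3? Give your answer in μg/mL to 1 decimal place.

f = (1/2)^(τ/t½) = (1/2)^(56/28) ≈ 0.2500.
C₀ = D/Vd = 1400/100 ≈ 14.000 μg/mL.
Before the 3rd dose, 2 doses have been given. Superposition: Cmin = C₀·(f + f²).
≈ 14.000 × (0.2500 + 0.0625) ≈ 14.000 × 0.3125 ≈ 4.375 μg/mL.

4.4 μg/mL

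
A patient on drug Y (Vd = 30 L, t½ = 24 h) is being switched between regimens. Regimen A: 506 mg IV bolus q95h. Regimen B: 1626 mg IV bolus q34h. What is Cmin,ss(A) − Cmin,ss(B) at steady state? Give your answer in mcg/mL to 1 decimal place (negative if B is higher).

-31.3 mcg/mL

Regimen A: f = (1/2)^(95/24) ≈ 0.0643; Cmin,ss = (506/30)·f/(1−f) ≈ 1.159 mcg/mL.
Regimen B: f = (1/2)^(34/24) ≈ 0.3746; Cmin,ss = (1626/30)·f/(1−f) ≈ 32.465 mcg/mL.
Difference ≈ 1.159 − 32.465 ≈ -31.306 mcg/mL.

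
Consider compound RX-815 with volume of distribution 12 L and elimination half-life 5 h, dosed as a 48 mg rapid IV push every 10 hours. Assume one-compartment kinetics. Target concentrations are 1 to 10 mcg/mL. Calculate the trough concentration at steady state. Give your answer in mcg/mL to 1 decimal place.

1.3 mcg/mL

The dosing interval is 2 half-lives, so f = 2^(−2) = 0.25.
Accumulation ratio R = 1/(1 − f) = 1/0.75 = 4/3.
Single-dose peak C₀ = D/Vd = 48/12 = 4 mcg/mL.
Steady-state peak Cmax,ss = C₀·R = 4 × 4/3 ≈ 5.333 mcg/mL.
Steady-state trough Cmin,ss = Cmax,ss·f ≈ 5.333 × 0.25 ≈ 1.333 mcg/mL.
Trough 1.3 mcg/mL vs MEC 1 mcg/mL: adequate.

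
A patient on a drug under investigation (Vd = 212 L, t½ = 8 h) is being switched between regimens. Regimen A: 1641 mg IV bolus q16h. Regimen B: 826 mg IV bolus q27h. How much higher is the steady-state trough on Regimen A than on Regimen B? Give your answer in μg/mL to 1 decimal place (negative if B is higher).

2.2 μg/mL

Regimen A: f = (1/2)^(16/8) ≈ 0.2500; Cmin,ss = (1641/212)·f/(1−f) ≈ 2.580 μg/mL.
Regimen B: f = (1/2)^(27/8) ≈ 0.0964; Cmin,ss = (826/212)·f/(1−f) ≈ 0.416 μg/mL.
Difference ≈ 2.580 − 0.416 ≈ 2.164 μg/mL.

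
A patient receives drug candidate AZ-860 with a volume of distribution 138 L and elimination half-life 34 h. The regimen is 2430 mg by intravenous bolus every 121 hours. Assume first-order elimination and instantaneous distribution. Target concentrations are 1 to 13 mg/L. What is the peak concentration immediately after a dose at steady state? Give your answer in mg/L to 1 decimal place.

19.2 mg/L

k = ln2/t½ = ln2/34 ≈ 0.020387 h⁻¹; fraction remaining f = e^(−kτ) = e^(−0.020387×121) ≈ 0.0849.
At steady state, accumulation factor R = 1/(1 − e^(−kτ)) ≈ 1.0928.
Each bolus raises the concentration by D/Vd = 2430/138 ≈ 17.609 mg/L.
Steady-state peak Cmax,ss = C₀·R ≈ 17.609 × 1.0928 ≈ 19.243 mg/L.
Peak 19.2 mg/L vs MTC 13 mg/L: exceeds toxic threshold.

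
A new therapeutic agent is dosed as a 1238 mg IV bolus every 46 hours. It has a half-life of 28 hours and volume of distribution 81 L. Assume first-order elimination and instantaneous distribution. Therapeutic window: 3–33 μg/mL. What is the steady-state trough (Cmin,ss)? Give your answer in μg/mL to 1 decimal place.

τ/t½ = 46/28 ≈ 1.6429, so fraction remaining f = (1/2)^(46/28) ≈ 0.3202.
Accumulation ratio R = 1/(1 − f) ≈ 1/0.6798 ≈ 1.4710.
Each bolus raises the concentration by D/Vd = 1238/81 ≈ 15.284 μg/mL.
Cmax,ss = C₀/(1 − f) ≈ 15.284/0.6798 ≈ 22.483 μg/mL.
Steady-state trough Cmin,ss = Cmax,ss·f ≈ 22.483 × 0.3202 ≈ 7.199 μg/mL.
Trough 7.2 μg/mL vs MEC 3 μg/mL: adequate.

7.2 μg/mL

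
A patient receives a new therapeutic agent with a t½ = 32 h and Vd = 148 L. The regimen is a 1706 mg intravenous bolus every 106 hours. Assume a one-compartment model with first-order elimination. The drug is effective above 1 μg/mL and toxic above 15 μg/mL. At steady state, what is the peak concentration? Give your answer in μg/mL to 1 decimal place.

k = ln2/t½ = ln2/32 ≈ 0.021661 h⁻¹; fraction remaining f = e^(−kτ) = e^(−0.021661×106) ≈ 0.1007.
Accumulation ratio R = 1/(1 − f) ≈ 1/0.8993 ≈ 1.1120.
Single-dose peak C₀ = D/Vd = 1706/148 ≈ 11.527 μg/mL.
Steady-state peak Cmax,ss = C₀·R ≈ 11.527 × 1.1120 ≈ 12.818 μg/mL.
Peak 12.8 μg/mL vs MTC 15 μg/mL: below toxic threshold.

12.8 μg/mL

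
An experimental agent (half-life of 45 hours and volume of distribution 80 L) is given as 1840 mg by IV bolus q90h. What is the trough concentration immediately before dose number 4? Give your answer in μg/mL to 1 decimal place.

f = (1/2)^(τ/t½) = (1/2)^(90/45) ≈ 0.2500.
C₀ = D/Vd = 1840/80 ≈ 23.000 μg/mL.
Before the 4th dose, 3 doses have been given. Superposition: Cmin = C₀·(f + f² + … + f^3).
≈ 23.000 × (0.2500 + 0.0625 + 0.0156) ≈ 23.000 × 0.3281 ≈ 7.546 μg/mL.

7.5 μg/mL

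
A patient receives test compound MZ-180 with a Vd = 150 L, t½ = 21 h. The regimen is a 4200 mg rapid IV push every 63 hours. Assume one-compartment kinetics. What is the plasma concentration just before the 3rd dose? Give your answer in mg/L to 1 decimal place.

3.9 mg/L

f = (1/2)^(τ/t½) = (1/2)^(63/21) ≈ 0.1250.
C₀ = D/Vd = 4200/150 ≈ 28.000 mg/L.
Before the 3rd dose, 2 doses have been given. Superposition: Cmin = C₀·(f + f²).
≈ 28.000 × (0.1250 + 0.0156) ≈ 28.000 × 0.1406 ≈ 3.937 mg/L.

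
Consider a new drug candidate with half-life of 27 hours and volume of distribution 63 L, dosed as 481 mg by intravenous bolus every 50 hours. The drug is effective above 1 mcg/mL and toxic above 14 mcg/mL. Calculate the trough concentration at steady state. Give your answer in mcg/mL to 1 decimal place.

2.9 mcg/mL

k = ln2/t½ = ln2/27 ≈ 0.025672 h⁻¹; fraction remaining f = e^(−kτ) = e^(−0.025672×50) ≈ 0.2770.
Single-dose peak C₀ = D/Vd = 481/63 ≈ 7.635 mcg/mL.
Steady-state trough Cmin,ss = C₀·f/(1−f) ≈ 7.635 × 0.2770/0.7230 ≈ 2.925 mcg/mL.
Trough 2.9 mcg/mL vs MEC 1 mcg/mL: adequate.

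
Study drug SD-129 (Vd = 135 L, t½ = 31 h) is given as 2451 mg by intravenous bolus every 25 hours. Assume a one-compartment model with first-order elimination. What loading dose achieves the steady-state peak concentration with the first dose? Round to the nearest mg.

5724 mg

f = (1/2)^(25/31) ≈ 0.571786; accumulation ratio R = 1/(1−f) ≈ 2.33528.
Loading dose to hit Cmax,ss on first dose: D_load = D_maint·R ≈ 2451 × 2.33528 ≈ 5723.77 mg.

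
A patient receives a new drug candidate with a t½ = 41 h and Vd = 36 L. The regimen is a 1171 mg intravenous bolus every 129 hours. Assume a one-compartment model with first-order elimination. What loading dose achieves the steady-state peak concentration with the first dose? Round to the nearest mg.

f = (1/2)^(129/41) ≈ 0.112942; accumulation ratio R = 1/(1−f) ≈ 1.12732.
Loading dose to hit Cmax,ss on first dose: D_load = D_maint·R ≈ 1171 × 1.12732 ≈ 1320.09 mg.

1320 mg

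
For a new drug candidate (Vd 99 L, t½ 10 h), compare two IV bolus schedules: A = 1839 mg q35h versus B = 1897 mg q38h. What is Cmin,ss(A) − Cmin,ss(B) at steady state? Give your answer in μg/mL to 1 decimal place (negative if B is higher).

0.3 μg/mL

Regimen A: f = (1/2)^(35/10) ≈ 0.0884; Cmin,ss = (1839/99)·f/(1−f) ≈ 1.801 μg/mL.
Regimen B: f = (1/2)^(38/10) ≈ 0.0718; Cmin,ss = (1897/99)·f/(1−f) ≈ 1.482 μg/mL.
Difference ≈ 1.801 − 1.482 ≈ 0.319 μg/mL.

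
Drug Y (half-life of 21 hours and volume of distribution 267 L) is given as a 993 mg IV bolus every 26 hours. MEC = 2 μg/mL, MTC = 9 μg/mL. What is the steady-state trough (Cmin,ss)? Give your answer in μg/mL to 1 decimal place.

k = ln2/t½ = ln2/21 ≈ 0.033007 h⁻¹; fraction remaining f = e^(−kτ) = e^(−0.033007×26) ≈ 0.4239.
At steady state, accumulation factor R = 1/(1 − e^(−kτ)) ≈ 1.7358.
Each bolus raises the concentration by D/Vd = 993/267 ≈ 3.719 μg/mL.
Steady-state peak Cmax,ss = C₀·R ≈ 3.719 × 1.7358 ≈ 6.455 μg/mL.
One interval later, Cmin,ss = Cmax,ss·e^(−kτ) ≈ 6.455 × 0.4239 ≈ 2.736 μg/mL.
Trough 2.7 μg/mL vs MEC 2 μg/mL: adequate.

2.7 μg/mL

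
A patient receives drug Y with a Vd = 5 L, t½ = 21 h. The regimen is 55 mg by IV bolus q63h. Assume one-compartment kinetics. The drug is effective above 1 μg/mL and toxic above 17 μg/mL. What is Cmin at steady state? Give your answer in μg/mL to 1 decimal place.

The dosing interval is 3 half-lives, so f = 2^(−3) = 0.125.
At steady state, R = 1/(1 − 0.125) = 8/7.
Single-dose peak C₀ = D/Vd = 55/5 = 11 μg/mL.
Steady-state peak Cmax,ss = C₀·R = 11 × 8/7 ≈ 12.571 μg/mL.
Steady-state trough Cmin,ss = Cmax,ss·f ≈ 12.571 × 0.125 ≈ 1.571 μg/mL.
Trough 1.6 μg/mL vs MEC 1 μg/mL: adequate.

1.6 μg/mL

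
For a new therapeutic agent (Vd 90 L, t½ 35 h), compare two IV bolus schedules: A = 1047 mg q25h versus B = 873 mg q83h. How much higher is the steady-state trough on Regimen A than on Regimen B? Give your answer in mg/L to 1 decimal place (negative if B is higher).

Regimen A: f = (1/2)^(25/35) ≈ 0.6095; Cmin,ss = (1047/90)·f/(1−f) ≈ 18.158 mg/L.
Regimen B: f = (1/2)^(83/35) ≈ 0.1933; Cmin,ss = (873/90)·f/(1−f) ≈ 2.324 mg/L.
Difference ≈ 18.158 − 2.324 ≈ 15.834 mg/L.

15.8 mg/L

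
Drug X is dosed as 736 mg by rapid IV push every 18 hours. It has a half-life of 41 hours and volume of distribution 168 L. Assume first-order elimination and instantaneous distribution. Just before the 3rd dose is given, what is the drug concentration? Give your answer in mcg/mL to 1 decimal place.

5.6 mcg/mL

f = (1/2)^(τ/t½) = (1/2)^(18/41) ≈ 0.7376.
C₀ = D/Vd = 736/168 ≈ 4.381 mcg/mL.
Before the 3rd dose, 2 doses have been given. Superposition: Cmin = C₀·(f + f²).
≈ 4.381 × (0.7376 + 0.5441) ≈ 4.381 × 1.2817 ≈ 5.615 mcg/mL.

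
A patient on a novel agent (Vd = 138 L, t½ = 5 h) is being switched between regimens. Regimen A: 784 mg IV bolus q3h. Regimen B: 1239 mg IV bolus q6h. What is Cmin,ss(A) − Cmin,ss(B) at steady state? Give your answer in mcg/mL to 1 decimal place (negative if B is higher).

4.1 mcg/mL

Regimen A: f = (1/2)^(3/5) ≈ 0.6598; Cmin,ss = (784/138)·f/(1−f) ≈ 11.018 mcg/mL.
Regimen B: f = (1/2)^(6/5) ≈ 0.4353; Cmin,ss = (1239/138)·f/(1−f) ≈ 6.921 mcg/mL.
Difference ≈ 11.018 − 6.921 ≈ 4.097 mcg/mL.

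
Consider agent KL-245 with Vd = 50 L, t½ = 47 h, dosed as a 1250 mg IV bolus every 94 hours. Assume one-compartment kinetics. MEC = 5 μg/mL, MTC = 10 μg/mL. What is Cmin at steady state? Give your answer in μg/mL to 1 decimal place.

8.3 μg/mL

The dosing interval is 2 half-lives, so f = 2^(−2) = 0.25.
Accumulation ratio R = 1/(1 − f) = 1/0.75 = 4/3.
Single-dose peak C₀ = D/Vd = 1250/50 = 25 μg/mL.
Steady-state peak Cmax,ss = C₀·R = 25 × 4/3 ≈ 33.333 μg/mL.
Steady-state trough Cmin,ss = Cmax,ss·f ≈ 33.333 × 0.25 ≈ 8.333 μg/mL.
Trough 8.3 μg/mL vs MEC 5 μg/mL: adequate.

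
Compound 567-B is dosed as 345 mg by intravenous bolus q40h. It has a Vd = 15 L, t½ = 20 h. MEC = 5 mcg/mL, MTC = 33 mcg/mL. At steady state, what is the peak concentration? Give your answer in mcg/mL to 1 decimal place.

τ = 40 h = 2 half-lives, so f = (1/2)^2 = 0.25.
Accumulation ratio R = 1/(1 − f) = 1/0.75 = 4/3.
Single-dose peak C₀ = D/Vd = 345/15 = 23 mcg/mL.
Steady-state peak Cmax,ss = C₀·R = 23 × 4/3 ≈ 30.667 mcg/mL.
Peak 30.7 mcg/mL vs MTC 33 mcg/mL: below toxic threshold.

30.7 mcg/mL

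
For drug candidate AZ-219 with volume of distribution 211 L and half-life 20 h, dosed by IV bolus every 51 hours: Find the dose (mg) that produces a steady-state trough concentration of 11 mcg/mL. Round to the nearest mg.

11272 mg

τ/t½ = 51/20 ≈ 2.55, so f = (1/2)^(51/20) ≈ 0.170755.
Cmin,ss = (D/Vd)·f/(1−f), so D = Cmin,ss·Vd·(1−f)/f.
D = 11 × 211 × (1−f)/f ≈ 11 × 211 × 4.85634 ≈ 11271.57 mg.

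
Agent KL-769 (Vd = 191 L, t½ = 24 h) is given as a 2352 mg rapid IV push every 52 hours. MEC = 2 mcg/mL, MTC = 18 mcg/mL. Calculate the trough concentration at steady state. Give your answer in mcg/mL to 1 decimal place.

3.5 mcg/mL

Over one 52-h interval, 52/24 ≈ 2.1667 half-lives elapse, leaving f ≈ 0.2227 of each dose.
Each bolus raises the concentration by D/Vd = 2352/191 ≈ 12.314 mcg/mL.
Steady-state trough Cmin,ss = C₀·f/(1−f) ≈ 12.314 × 0.2227/0.7773 ≈ 3.528 mcg/mL.
Trough 3.5 mcg/mL vs MEC 2 mcg/mL: adequate.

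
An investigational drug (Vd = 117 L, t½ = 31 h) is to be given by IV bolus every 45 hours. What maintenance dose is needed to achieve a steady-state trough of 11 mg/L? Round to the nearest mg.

τ/t½ = 45/31 ≈ 1.4516, so f = (1/2)^(45/31) ≈ 0.365612.
Cmin,ss = (D/Vd)·f/(1−f), so D = Cmin,ss·Vd·(1−f)/f.
D = 11 × 117 × (1−f)/f ≈ 11 × 117 × 1.73514 ≈ 2233.13 mg.

2233 mg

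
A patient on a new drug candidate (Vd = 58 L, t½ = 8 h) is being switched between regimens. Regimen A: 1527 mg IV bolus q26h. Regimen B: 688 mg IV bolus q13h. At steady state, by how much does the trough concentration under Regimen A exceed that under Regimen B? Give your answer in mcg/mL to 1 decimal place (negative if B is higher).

-2.6 mcg/mL

Regimen A: f = (1/2)^(26/8) ≈ 0.1051; Cmin,ss = (1527/58)·f/(1−f) ≈ 3.092 mcg/mL.
Regimen B: f = (1/2)^(13/8) ≈ 0.3242; Cmin,ss = (688/58)·f/(1−f) ≈ 5.691 mcg/mL.
Difference ≈ 3.092 − 5.691 ≈ -2.599 mcg/mL.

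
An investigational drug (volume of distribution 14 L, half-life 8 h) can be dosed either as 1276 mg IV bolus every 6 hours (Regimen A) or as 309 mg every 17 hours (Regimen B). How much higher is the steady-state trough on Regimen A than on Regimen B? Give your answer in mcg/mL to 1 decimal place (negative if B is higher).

127.1 mcg/mL

Regimen A: f = (1/2)^(6/8) ≈ 0.5946; Cmin,ss = (1276/14)·f/(1−f) ≈ 133.679 mcg/mL.
Regimen B: f = (1/2)^(17/8) ≈ 0.2293; Cmin,ss = (309/14)·f/(1−f) ≈ 6.567 mcg/mL.
Difference ≈ 133.679 − 6.567 ≈ 127.112 mcg/mL.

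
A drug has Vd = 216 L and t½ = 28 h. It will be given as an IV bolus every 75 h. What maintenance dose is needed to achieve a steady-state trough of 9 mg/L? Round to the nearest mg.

10502 mg

τ/t½ = 75/28 ≈ 2.6786, so f = (1/2)^(75/28) ≈ 0.156196.
Cmin,ss = (D/Vd)·f/(1−f), so D = Cmin,ss·Vd·(1−f)/f.
D = 9 × 216 × (1−f)/f ≈ 9 × 216 × 5.40221 ≈ 10501.90 mg.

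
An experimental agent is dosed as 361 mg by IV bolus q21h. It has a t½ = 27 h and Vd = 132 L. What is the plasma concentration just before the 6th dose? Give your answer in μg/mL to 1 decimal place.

3.6 μg/mL

f = (1/2)^(τ/t½) = (1/2)^(21/27) ≈ 0.5833.
C₀ = D/Vd = 361/132 ≈ 2.735 μg/mL.
Before the 6th dose, 5 doses have been given. Superposition: Cmin = C₀·(f + f² + … + f^5).
≈ 2.735 × (0.5833 + 0.3402 + 0.1985 + 0.1158 + 0.0675) ≈ 2.735 × 1.3053 ≈ 3.570 μg/mL.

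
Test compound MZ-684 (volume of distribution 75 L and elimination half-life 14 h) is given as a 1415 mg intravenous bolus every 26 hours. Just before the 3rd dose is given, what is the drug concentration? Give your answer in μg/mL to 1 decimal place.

6.6 μg/mL

f = (1/2)^(τ/t½) = (1/2)^(26/14) ≈ 0.2760.
C₀ = D/Vd = 1415/75 ≈ 18.867 μg/mL.
Before the 3rd dose, 2 doses have been given. Superposition: Cmin = C₀·(f + f²).
≈ 18.867 × (0.2760 + 0.0762) ≈ 18.867 × 0.3522 ≈ 6.645 μg/mL.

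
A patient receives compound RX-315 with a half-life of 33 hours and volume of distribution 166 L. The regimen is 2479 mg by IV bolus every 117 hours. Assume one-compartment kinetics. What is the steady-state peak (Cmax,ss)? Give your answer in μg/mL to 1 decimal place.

τ/t½ = 117/33 ≈ 3.5455, so fraction remaining f = (1/2)^(117/33) ≈ 0.0856.
At steady state, accumulation factor R = 1/(1 − e^(−kτ)) ≈ 1.0936.
Each bolus raises the concentration by D/Vd = 2479/166 ≈ 14.934 μg/mL.
Steady-state peak Cmax,ss = C₀·R ≈ 14.934 × 1.0936 ≈ 16.332 μg/mL.

16.3 μg/mL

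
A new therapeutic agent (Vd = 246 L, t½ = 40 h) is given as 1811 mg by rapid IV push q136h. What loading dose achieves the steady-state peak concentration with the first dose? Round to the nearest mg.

f = (1/2)^(136/40) ≈ 0.094732; accumulation ratio R = 1/(1−f) ≈ 1.10465.
Loading dose to hit Cmax,ss on first dose: D_load = D_maint·R ≈ 1811 × 1.10465 ≈ 2000.52 mg.

2001 mg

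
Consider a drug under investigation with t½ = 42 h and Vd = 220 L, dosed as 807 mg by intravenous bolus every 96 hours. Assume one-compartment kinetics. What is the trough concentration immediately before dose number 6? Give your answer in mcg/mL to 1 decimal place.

0.9 mcg/mL

f = (1/2)^(τ/t½) = (1/2)^(96/42) ≈ 0.2051.
C₀ = D/Vd = 807/220 ≈ 3.668 mcg/mL.
Before the 6th dose, 5 doses have been given. Superposition: Cmin = C₀·(f + f² + … + f^5).
≈ 3.668 × (0.2051 + 0.0421 + 0.0086 + 0.0018 + 0.0004) ≈ 3.668 × 0.2580 ≈ 0.946 mcg/mL.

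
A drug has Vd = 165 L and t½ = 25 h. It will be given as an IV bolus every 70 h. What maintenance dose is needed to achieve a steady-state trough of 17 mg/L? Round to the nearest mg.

τ/t½ = 70/25 ≈ 2.8, so f = (1/2)^(70/25) ≈ 0.143587.
Cmin,ss = (D/Vd)·f/(1−f), so D = Cmin,ss·Vd·(1−f)/f.
D = 17 × 165 × (1−f)/f ≈ 17 × 165 × 5.96442 ≈ 16730.20 mg.

16730 mg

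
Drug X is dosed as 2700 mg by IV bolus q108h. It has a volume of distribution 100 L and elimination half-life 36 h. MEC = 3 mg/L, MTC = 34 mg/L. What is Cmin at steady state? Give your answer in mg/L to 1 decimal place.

The dosing interval is 3 half-lives, so f = 2^(−3) = 0.125.
At steady state, R = 1/(1 − 0.125) = 8/7.
Single-dose peak C₀ = D/Vd = 2700/100 = 27 mg/L.
Steady-state peak Cmax,ss = C₀·R = 27 × 8/7 ≈ 30.857 mg/L.
Steady-state trough Cmin,ss = Cmax,ss·f ≈ 30.857 × 0.125 ≈ 3.857 mg/L.
Trough 3.9 mg/L vs MEC 3 mg/L: adequate.

3.9 mg/L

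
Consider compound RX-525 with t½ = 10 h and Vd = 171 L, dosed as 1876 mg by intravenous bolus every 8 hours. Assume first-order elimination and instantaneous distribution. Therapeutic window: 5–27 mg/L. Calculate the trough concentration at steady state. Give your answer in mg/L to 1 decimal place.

14.8 mg/L

Over one 8-h interval, 8/10 ≈ 0.8 half-lives elapse, leaving f ≈ 0.5743 of each dose.
At steady state, accumulation factor R = 1/(1 − e^(−kτ)) ≈ 2.3491.
Each bolus raises the concentration by D/Vd = 1876/171 ≈ 10.971 mg/L.
Steady-state peak Cmax,ss = C₀·R ≈ 10.971 × 2.3491 ≈ 25.772 mg/L.
One interval later, Cmin,ss = Cmax,ss·e^(−kτ) ≈ 25.772 × 0.5743 ≈ 14.801 mg/L.
Trough 14.8 mg/L vs MEC 5 mg/L: adequate.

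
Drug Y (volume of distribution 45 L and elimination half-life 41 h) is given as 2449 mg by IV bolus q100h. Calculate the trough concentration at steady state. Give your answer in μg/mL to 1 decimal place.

12.3 μg/mL

Over one 100-h interval, 100/41 ≈ 2.439 half-lives elapse, leaving f ≈ 0.1844 of each dose.
Accumulation ratio R = 1/(1 − f) ≈ 1/0.8156 ≈ 1.2261.
Single-dose peak C₀ = D/Vd = 2449/45 ≈ 54.422 μg/mL.
Cmax,ss = C₀/(1 − f) ≈ 54.422/0.8156 ≈ 66.726 μg/mL.
One interval later, Cmin,ss = Cmax,ss·e^(−kτ) ≈ 66.726 × 0.1844 ≈ 12.304 μg/mL.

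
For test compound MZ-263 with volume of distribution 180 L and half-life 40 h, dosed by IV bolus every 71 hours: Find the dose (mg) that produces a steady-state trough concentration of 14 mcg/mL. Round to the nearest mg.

τ/t½ = 71/40 ≈ 1.775, so f = (1/2)^(71/40) ≈ 0.292194.
Cmin,ss = (D/Vd)·f/(1−f), so D = Cmin,ss·Vd·(1−f)/f.
D = 14 × 180 × (1−f)/f ≈ 14 × 180 × 2.42238 ≈ 6104.40 mg.

6104 mg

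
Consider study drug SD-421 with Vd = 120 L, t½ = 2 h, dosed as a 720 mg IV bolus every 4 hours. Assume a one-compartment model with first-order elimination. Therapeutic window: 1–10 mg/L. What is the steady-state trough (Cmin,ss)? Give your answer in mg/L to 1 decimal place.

The dosing interval is 2 half-lives, so f = 2^(−2) = 0.25.
At steady state, R = 1/(1 − 0.25) = 4/3.
Single-dose peak C₀ = D/Vd = 720/120 = 6 mg/L.
Steady-state peak Cmax,ss = C₀·R = 6 × 4/3 ≈ 8.000 mg/L.
Steady-state trough Cmin,ss = Cmax,ss·f ≈ 8.000 × 0.25 ≈ 2.000 mg/L.
Trough 2.0 mg/L vs MEC 1 mg/L: adequate.

2.0 mg/L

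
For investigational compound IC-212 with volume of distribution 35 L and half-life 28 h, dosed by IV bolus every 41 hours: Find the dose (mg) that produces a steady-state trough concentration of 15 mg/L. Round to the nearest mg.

924 mg

τ/t½ = 41/28 ≈ 1.4643, so f = (1/2)^(41/28) ≈ 0.362415.
Cmin,ss = (D/Vd)·f/(1−f), so D = Cmin,ss·Vd·(1−f)/f.
D = 15 × 35 × (1−f)/f ≈ 15 × 35 × 1.75927 ≈ 923.62 mg.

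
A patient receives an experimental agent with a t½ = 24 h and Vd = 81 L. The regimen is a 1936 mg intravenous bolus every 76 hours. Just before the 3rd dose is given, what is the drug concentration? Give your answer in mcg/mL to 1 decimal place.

3.0 mcg/mL

f = (1/2)^(τ/t½) = (1/2)^(76/24) ≈ 0.1114.
C₀ = D/Vd = 1936/81 ≈ 23.901 mcg/mL.
Before the 3rd dose, 2 doses have been given. Superposition: Cmin = C₀·(f + f²).
≈ 23.901 × (0.1114 + 0.0124) ≈ 23.901 × 0.1238 ≈ 2.959 mcg/mL.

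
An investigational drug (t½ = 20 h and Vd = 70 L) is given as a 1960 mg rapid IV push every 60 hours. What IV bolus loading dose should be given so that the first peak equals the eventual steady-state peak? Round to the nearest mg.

2240 mg

f = (1/2)^(60/20) ≈ 0.125000; accumulation ratio R = 1/(1−f) ≈ 1.14286.
Loading dose to hit Cmax,ss on first dose: D_load = D_maint·R ≈ 1960 × 1.14286 ≈ 2240.01 mg.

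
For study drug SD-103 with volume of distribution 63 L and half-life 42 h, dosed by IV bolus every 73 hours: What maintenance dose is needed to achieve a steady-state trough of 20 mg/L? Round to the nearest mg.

2943 mg

τ/t½ = 73/42 ≈ 1.7381, so f = (1/2)^(73/42) ≈ 0.299765.
Cmin,ss = (D/Vd)·f/(1−f), so D = Cmin,ss·Vd·(1−f)/f.
D = 20 × 63 × (1−f)/f ≈ 20 × 63 × 2.33595 ≈ 2943.30 mg.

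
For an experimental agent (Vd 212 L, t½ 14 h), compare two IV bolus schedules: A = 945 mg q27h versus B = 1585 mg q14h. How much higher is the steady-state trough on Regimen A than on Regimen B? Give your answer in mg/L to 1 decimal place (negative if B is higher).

-5.9 mg/L

Regimen A: f = (1/2)^(27/14) ≈ 0.2627; Cmin,ss = (945/212)·f/(1−f) ≈ 1.588 mg/L.
Regimen B: f = (1/2)^(14/14) ≈ 0.5000; Cmin,ss = (1585/212)·f/(1−f) ≈ 7.476 mg/L.
Difference ≈ 1.588 − 7.476 ≈ -5.888 mg/L.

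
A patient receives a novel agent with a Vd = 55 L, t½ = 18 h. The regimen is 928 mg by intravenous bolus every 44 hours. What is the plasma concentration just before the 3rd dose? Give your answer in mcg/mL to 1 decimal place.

3.7 mcg/mL

f = (1/2)^(τ/t½) = (1/2)^(44/18) ≈ 0.1837.
C₀ = D/Vd = 928/55 ≈ 16.873 mcg/mL.
Before the 3rd dose, 2 doses have been given. Superposition: Cmin = C₀·(f + f²).
≈ 16.873 × (0.1837 + 0.0337) ≈ 16.873 × 0.2174 ≈ 3.668 mcg/mL.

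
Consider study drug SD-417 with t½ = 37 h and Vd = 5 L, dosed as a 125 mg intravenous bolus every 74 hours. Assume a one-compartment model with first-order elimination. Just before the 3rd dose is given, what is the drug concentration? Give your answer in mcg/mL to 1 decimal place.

f = (1/2)^(τ/t½) = (1/2)^(74/37) ≈ 0.2500.
C₀ = D/Vd = 125/5 ≈ 25.000 mcg/mL.
Before the 3rd dose, 2 doses have been given. Superposition: Cmin = C₀·(f + f²).
≈ 25.000 × (0.2500 + 0.0625) ≈ 25.000 × 0.3125 ≈ 7.812 mcg/mL.

7.8 mcg/mL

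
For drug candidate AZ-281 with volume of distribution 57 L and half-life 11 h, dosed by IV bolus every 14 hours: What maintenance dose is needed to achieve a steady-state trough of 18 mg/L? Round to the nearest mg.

τ/t½ = 14/11 ≈ 1.2727, so f = (1/2)^(14/11) ≈ 0.413877.
Cmin,ss = (D/Vd)·f/(1−f), so D = Cmin,ss·Vd·(1−f)/f.
D = 18 × 57 × (1−f)/f ≈ 18 × 57 × 1.41618 ≈ 1453.00 mg.

1453 mg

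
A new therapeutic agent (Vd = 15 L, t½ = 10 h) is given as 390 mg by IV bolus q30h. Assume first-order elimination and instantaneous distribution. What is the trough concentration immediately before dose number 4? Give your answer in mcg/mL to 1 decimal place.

f = (1/2)^(τ/t½) = (1/2)^(30/10) ≈ 0.1250.
C₀ = D/Vd = 390/15 ≈ 26.000 mcg/mL.
Before the 4th dose, 3 doses have been given. Superposition: Cmin = C₀·(f + f² + … + f^3).
≈ 26.000 × (0.1250 + 0.0156 + 0.0020) ≈ 26.000 × 0.1426 ≈ 3.708 mcg/mL.

3.7 mcg/mL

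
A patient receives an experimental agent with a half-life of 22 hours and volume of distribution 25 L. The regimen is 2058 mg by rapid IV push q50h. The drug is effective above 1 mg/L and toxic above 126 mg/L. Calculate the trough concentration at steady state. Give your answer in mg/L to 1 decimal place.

Over one 50-h interval, 50/22 ≈ 2.2727 half-lives elapse, leaving f ≈ 0.2069 of each dose.
Single-dose peak C₀ = D/Vd = 2058/25 ≈ 82.320 mg/L.
Steady-state trough Cmin,ss = C₀·f/(1−f) ≈ 82.320 × 0.2069/0.7931 ≈ 21.475 mg/L.
Trough 21.5 mg/L vs MEC 1 mg/L: adequate.

21.5 mg/L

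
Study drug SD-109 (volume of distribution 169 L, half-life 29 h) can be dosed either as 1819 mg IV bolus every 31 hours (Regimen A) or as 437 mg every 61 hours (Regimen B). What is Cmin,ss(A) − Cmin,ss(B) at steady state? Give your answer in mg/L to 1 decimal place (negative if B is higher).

Regimen A: f = (1/2)^(31/29) ≈ 0.4767; Cmin,ss = (1819/169)·f/(1−f) ≈ 9.805 mg/L.
Regimen B: f = (1/2)^(61/29) ≈ 0.2327; Cmin,ss = (437/169)·f/(1−f) ≈ 0.784 mg/L.
Difference ≈ 9.805 − 0.784 ≈ 9.021 mg/L.

9.0 mg/L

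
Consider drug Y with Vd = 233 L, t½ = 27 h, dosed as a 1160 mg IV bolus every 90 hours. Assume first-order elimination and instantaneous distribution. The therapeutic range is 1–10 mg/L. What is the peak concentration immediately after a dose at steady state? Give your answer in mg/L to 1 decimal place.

τ/t½ = 90/27 ≈ 3.3333, so fraction remaining f = (1/2)^(90/27) ≈ 0.0992.
At steady state, accumulation factor R = 1/(1 − e^(−kτ)) ≈ 1.1101.
Single-dose peak C₀ = D/Vd = 1160/233 ≈ 4.979 mg/L.
Steady-state peak Cmax,ss = C₀·R ≈ 4.979 × 1.1101 ≈ 5.527 mg/L.
Peak 5.5 mg/L vs MTC 10 mg/L: below toxic threshold.

5.5 mg/L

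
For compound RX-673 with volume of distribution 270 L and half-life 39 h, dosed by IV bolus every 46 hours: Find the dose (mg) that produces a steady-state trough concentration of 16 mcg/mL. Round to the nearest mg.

5465 mg

τ/t½ = 46/39 ≈ 1.1795, so f = (1/2)^(46/39) ≈ 0.441508.
Cmin,ss = (D/Vd)·f/(1−f), so D = Cmin,ss·Vd·(1−f)/f.
D = 16 × 270 × (1−f)/f ≈ 16 × 270 × 1.26496 ≈ 5464.63 mg.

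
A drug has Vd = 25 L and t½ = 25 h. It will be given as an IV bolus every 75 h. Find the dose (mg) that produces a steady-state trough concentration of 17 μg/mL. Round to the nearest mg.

τ/t½ = 75/25 ≈ 3, so f = (1/2)^(75/25) ≈ 0.125000.
Cmin,ss = (D/Vd)·f/(1−f), so D = Cmin,ss·Vd·(1−f)/f.
D = 17 × 25 × (1−f)/f ≈ 17 × 25 × 7.00000 ≈ 2975.00 mg.

2975 mg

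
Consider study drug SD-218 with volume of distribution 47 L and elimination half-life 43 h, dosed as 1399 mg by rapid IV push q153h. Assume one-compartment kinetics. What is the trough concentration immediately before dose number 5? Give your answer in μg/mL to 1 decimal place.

2.8 μg/mL

f = (1/2)^(τ/t½) = (1/2)^(153/43) ≈ 0.0849.
C₀ = D/Vd = 1399/47 ≈ 29.766 μg/mL.
Before the 5th dose, 4 doses have been given. Superposition: Cmin = C₀·(f + f² + … + f^4).
≈ 29.766 × (0.0849 + 0.0072 + 0.0006 + 0.0001) ≈ 29.766 × 0.0928 ≈ 2.762 μg/mL.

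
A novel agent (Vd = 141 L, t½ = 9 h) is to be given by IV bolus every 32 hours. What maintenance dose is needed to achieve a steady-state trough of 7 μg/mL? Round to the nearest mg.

τ/t½ = 32/9 ≈ 3.5556, so f = (1/2)^(32/9) ≈ 0.085049.
Cmin,ss = (D/Vd)·f/(1−f), so D = Cmin,ss·Vd·(1−f)/f.
D = 7 × 141 × (1−f)/f ≈ 7 × 141 × 10.75793 ≈ 10618.08 mg.

10618 mg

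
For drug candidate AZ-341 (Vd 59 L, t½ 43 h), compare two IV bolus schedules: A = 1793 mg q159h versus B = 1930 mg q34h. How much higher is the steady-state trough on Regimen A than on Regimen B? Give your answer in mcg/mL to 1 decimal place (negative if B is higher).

-42.3 mcg/mL

Regimen A: f = (1/2)^(159/43) ≈ 0.0771; Cmin,ss = (1793/59)·f/(1−f) ≈ 2.539 mcg/mL.
Regimen B: f = (1/2)^(34/43) ≈ 0.5781; Cmin,ss = (1930/59)·f/(1−f) ≈ 44.823 mcg/mL.
Difference ≈ 2.539 − 44.823 ≈ -42.284 mcg/mL.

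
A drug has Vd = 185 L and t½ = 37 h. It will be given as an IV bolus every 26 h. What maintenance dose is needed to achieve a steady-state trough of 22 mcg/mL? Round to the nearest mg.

2554 mg

τ/t½ = 26/37 ≈ 0.7027, so f = (1/2)^(26/37) ≈ 0.614420.
Cmin,ss = (D/Vd)·f/(1−f), so D = Cmin,ss·Vd·(1−f)/f.
D = 22 × 185 × (1−f)/f ≈ 22 × 185 × 0.62755 ≈ 2554.13 mg.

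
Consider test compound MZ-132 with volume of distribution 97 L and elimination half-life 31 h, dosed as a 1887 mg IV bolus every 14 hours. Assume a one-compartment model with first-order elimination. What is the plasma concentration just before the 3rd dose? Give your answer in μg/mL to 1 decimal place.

24.6 μg/mL

f = (1/2)^(τ/t½) = (1/2)^(14/31) ≈ 0.7312.
C₀ = D/Vd = 1887/97 ≈ 19.454 μg/mL.
Before the 3rd dose, 2 doses have been given. Superposition: Cmin = C₀·(f + f²).
≈ 19.454 × (0.7312 + 0.5347) ≈ 19.454 × 1.2659 ≈ 24.627 μg/mL.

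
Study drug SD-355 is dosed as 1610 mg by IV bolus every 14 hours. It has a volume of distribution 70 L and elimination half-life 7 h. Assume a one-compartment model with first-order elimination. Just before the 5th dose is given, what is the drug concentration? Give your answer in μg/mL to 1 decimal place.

f = (1/2)^(τ/t½) = (1/2)^(14/7) ≈ 0.2500.
C₀ = D/Vd = 1610/70 ≈ 23.000 μg/mL.
Before the 5th dose, 4 doses have been given. Superposition: Cmin = C₀·(f + f² + … + f^4).
≈ 23.000 × (0.2500 + 0.0625 + 0.0156 + 0.0039) ≈ 23.000 × 0.3320 ≈ 7.636 μg/mL.

7.6 μg/mL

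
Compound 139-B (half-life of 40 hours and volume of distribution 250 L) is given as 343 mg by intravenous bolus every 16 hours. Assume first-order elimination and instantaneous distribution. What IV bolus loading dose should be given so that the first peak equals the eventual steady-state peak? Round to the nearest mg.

f = (1/2)^(16/40) ≈ 0.757858; accumulation ratio R = 1/(1−f) ≈ 4.12981.
Loading dose to hit Cmax,ss on first dose: D_load = D_maint·R ≈ 343 × 4.12981 ≈ 1416.52 mg.

1417 mg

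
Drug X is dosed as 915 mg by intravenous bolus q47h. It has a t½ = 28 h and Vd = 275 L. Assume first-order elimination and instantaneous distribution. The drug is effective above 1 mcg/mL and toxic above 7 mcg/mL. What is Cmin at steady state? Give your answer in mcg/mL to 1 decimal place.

k = ln2/t½ = ln2/28 ≈ 0.024755 h⁻¹; fraction remaining f = e^(−kτ) = e^(−0.024755×47) ≈ 0.3124.
Accumulation ratio R = 1/(1 − f) ≈ 1/0.6876 ≈ 1.4543.
Single-dose peak C₀ = D/Vd = 915/275 ≈ 3.327 mcg/mL.
Cmax,ss = C₀/(1 − f) ≈ 3.327/0.6876 ≈ 4.839 mcg/mL.
One interval later, Cmin,ss = Cmax,ss·e^(−kτ) ≈ 4.839 × 0.3124 ≈ 1.512 mcg/mL.
Trough 1.5 mcg/mL vs MEC 1 mcg/mL: adequate.

1.5 mcg/mL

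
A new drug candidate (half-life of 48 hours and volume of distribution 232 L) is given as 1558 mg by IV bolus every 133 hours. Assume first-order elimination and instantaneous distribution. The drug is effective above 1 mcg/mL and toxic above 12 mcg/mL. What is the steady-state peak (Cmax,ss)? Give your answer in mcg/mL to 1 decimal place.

7.9 mcg/mL

τ/t½ = 133/48 ≈ 2.7708, so fraction remaining f = (1/2)^(133/48) ≈ 0.1465.
Accumulation ratio R = 1/(1 − f) ≈ 1/0.8535 ≈ 1.1716.
Single-dose peak C₀ = D/Vd = 1558/232 ≈ 6.716 mcg/mL.
Steady-state peak Cmax,ss = C₀·R ≈ 6.716 × 1.1716 ≈ 7.868 mcg/mL.
Peak 7.9 mcg/mL vs MTC 12 mcg/mL: below toxic threshold.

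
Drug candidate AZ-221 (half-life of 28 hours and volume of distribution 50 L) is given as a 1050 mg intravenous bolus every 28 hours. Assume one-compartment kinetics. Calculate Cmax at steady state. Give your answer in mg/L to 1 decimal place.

The dosing interval is 1 half-life, so f = 2^(−1) = 0.5.
Accumulation ratio R = 1/(1 − f) = 1/0.5 = 2/1.
Single-dose peak C₀ = D/Vd = 1050/50 = 21 mg/L.
Steady-state peak Cmax,ss = C₀·R = 21 × 2/1 ≈ 42.000 mg/L.

42.0 mg/L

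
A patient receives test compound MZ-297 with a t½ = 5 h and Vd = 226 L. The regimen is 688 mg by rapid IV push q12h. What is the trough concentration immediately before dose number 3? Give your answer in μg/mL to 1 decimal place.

f = (1/2)^(τ/t½) = (1/2)^(12/5) ≈ 0.1895.
C₀ = D/Vd = 688/226 ≈ 3.044 μg/mL.
Before the 3rd dose, 2 doses have been given. Superposition: Cmin = C₀·(f + f²).
≈ 3.044 × (0.1895 + 0.0359) ≈ 3.044 × 0.2254 ≈ 0.686 μg/mL.

0.7 μg/mL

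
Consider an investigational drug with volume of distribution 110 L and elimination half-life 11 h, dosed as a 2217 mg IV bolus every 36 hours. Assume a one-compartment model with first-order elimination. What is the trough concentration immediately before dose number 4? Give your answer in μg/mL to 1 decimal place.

f = (1/2)^(τ/t½) = (1/2)^(36/11) ≈ 0.1035.
C₀ = D/Vd = 2217/110 ≈ 20.155 μg/mL.
Before the 4th dose, 3 doses have been given. Superposition: Cmin = C₀·(f + f² + … + f^3).
≈ 20.155 × (0.1035 + 0.0107 + 0.0011) ≈ 20.155 × 0.1153 ≈ 2.324 μg/mL.

2.3 μg/mL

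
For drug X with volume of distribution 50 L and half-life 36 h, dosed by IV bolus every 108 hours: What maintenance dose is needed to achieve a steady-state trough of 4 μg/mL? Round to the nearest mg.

1400 mg

τ/t½ = 108/36 ≈ 3, so f = (1/2)^(108/36) ≈ 0.125000.
Cmin,ss = (D/Vd)·f/(1−f), so D = Cmin,ss·Vd·(1−f)/f.
D = 4 × 50 × (1−f)/f ≈ 4 × 50 × 7.00000 ≈ 1400.00 mg.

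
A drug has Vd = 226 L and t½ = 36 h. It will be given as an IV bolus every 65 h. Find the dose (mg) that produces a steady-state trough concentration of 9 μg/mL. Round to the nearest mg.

5076 mg

τ/t½ = 65/36 ≈ 1.8056, so f = (1/2)^(65/36) ≈ 0.286071.
Cmin,ss = (D/Vd)·f/(1−f), so D = Cmin,ss·Vd·(1−f)/f.
D = 9 × 226 × (1−f)/f ≈ 9 × 226 × 2.49564 ≈ 5076.13 mg.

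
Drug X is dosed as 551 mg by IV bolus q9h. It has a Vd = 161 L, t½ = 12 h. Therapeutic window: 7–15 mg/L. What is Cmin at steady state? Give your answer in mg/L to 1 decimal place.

k = ln2/t½ = ln2/12 ≈ 0.057762 h⁻¹; fraction remaining f = e^(−kτ) = e^(−0.057762×9) ≈ 0.5946.
At steady state, accumulation factor R = 1/(1 − e^(−kτ)) ≈ 2.4667.
Each bolus raises the concentration by D/Vd = 551/161 ≈ 3.422 mg/L.
Steady-state peak Cmax,ss = C₀·R ≈ 3.422 × 2.4667 ≈ 8.441 mg/L.
Steady-state trough Cmin,ss = Cmax,ss·f ≈ 8.441 × 0.5946 ≈ 5.019 mg/L.
Trough 5.0 mg/L vs MEC 7 mg/L: subtherapeutic.

5.0 mg/L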